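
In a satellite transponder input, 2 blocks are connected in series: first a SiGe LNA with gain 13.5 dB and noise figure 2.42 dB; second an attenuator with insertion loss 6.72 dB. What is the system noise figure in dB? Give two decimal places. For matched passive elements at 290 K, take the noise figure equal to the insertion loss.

2.81 dB

Convert to linear (a loss of L dB is a gain of −L dB): F_i = 10^(NF_i/10), G_i = 10^(G_i,dB/10)
  Stage 1: F_1 = 10^(2.42/10) = 1.746, G_1 = 10^(13.5/10) = 22.39
  Stage 2: F_2 = 10^(6.72/10) = 4.699, G_2 = 10^(−6.72/10) = 0.2128
Friis cascade:
  F = 1.746 + (4.699 − 1)/22.39 = 1.911
NF = 10 log₁₀(1.911) = 2.81 dB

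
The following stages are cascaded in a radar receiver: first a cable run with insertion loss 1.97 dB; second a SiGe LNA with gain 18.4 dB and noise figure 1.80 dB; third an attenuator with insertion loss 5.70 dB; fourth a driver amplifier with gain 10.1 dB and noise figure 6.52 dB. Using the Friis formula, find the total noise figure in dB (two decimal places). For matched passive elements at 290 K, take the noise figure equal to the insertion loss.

4.38 dB

Convert to linear (a loss of L dB is a gain of −L dB): F_i = 10^(NF_i/10), G_i = 10^(G_i,dB/10)
  Stage 1: F_1 = 10^(1.97/10) = 1.574, G_1 = 10^(−1.97/10) = 0.6353
  Stage 2: F_2 = 10^(1.80/10) = 1.514, G_2 = 10^(18.4/10) = 69.18
  Stage 3: F_3 = 10^(5.70/10) = 3.715, G_3 = 10^(−5.70/10) = 0.2692
  Stage 4: F_4 = 10^(6.52/10) = 4.487, G_4 = 10^(10.1/10) = 10.23
Friis cascade:
  F = 1.574 + (1.514 − 1)/0.6353 + (3.715 − 1)/43.95 + (4.487 − 1)/11.83 = 2.739
NF = 10 log₁₀(2.739) = 4.38 dB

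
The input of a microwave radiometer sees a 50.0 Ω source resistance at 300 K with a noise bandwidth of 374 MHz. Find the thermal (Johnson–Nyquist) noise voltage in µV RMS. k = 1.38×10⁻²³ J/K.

V_n = √(4kTRB)
4kTRB = 4 × 1.38×10⁻²³ × 300 × 5.00×10¹ × 3.74×10⁸ = 3.10×10⁻¹⁰ V²
V_n = √(3.10×10⁻¹⁰) = 1.76×10⁻⁵ V = 17.6 µV

17.6 µV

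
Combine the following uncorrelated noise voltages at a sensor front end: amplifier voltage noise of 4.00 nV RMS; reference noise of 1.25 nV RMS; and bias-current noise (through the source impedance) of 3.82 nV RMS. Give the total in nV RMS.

Uncorrelated sources add in power (mean-square): V_tot = √(ΣV_i²)
V_tot = √[(4.00×10⁻⁹)² + (1.25×10⁻⁹)² + (3.82×10⁻⁹)²] = 5.67×10⁻⁹ V = 5.67 nV

5.67 nV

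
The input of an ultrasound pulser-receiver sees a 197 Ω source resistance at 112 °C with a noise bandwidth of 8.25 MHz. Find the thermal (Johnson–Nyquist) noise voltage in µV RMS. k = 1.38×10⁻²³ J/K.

5.88 µV

T = 112 °C + 273.15 = 385.15 K
V_n = √(4kTRB)
4kTRB = 4 × 1.38×10⁻²³ × 385.15 × 1.97×10² × 8.25×10⁶ = 3.46×10⁻¹¹ V²
V_n = √(3.46×10⁻¹¹) = 5.88×10⁻⁶ V = 5.88 µV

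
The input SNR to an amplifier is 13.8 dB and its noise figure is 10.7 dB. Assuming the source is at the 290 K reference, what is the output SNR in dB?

3.1 dB

By definition F = SNR_in/SNR_out, so in dB: SNR_out = SNR_in − NF
SNR_out = 13.8 − 10.7 = 3.1 dB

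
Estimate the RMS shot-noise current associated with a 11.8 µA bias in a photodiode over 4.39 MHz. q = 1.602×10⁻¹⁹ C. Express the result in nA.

4.07 nA

I_n = √(2qI·B)
2qI·B = 2 × 1.602×10⁻¹⁹ × 1.18×10⁻⁵ × 4.39×10⁶ = 1.66×10⁻¹⁷ A²
I_n = √(1.66×10⁻¹⁷) = 4.07×10⁻⁹ A = 4.07 nA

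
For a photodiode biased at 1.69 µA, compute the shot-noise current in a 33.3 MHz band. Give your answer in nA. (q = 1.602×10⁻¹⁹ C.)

I_n = √(2qI·B)
2qI·B = 2 × 1.602×10⁻¹⁹ × 1.69×10⁻⁶ × 3.33×10⁷ = 1.80×10⁻¹⁷ A²
I_n = √(1.80×10⁻¹⁷) = 4.25×10⁻⁹ A = 4.25 nA

4.25 nA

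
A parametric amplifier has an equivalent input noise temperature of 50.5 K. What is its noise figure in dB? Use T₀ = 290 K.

0.697 dB

F = 1 + T_e/T₀ = 1 + 50.5/290 = 1.17414
NF = 10 log₁₀(1.17414) = 0.697 dB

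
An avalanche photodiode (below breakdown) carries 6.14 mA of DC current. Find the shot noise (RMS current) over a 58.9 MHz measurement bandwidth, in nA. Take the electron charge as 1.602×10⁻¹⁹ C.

I_n = √(2qI·B)
2qI·B = 2 × 1.602×10⁻¹⁹ × 6.14×10⁻³ × 5.89×10⁷ = 1.16×10⁻¹³ A²
I_n = √(1.16×10⁻¹³) = 3.40×10⁻⁷ A = 340 nA

340 nA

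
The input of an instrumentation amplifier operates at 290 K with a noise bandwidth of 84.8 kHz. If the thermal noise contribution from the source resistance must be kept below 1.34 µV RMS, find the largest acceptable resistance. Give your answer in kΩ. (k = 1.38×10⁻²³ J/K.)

Johnson–Nyquist: V_n = √(4kTRB) ⇒ R = V_n² / (4kTB)
4kTB = 4 × 1.38×10⁻²³ × 290 × 8.48×10⁴ = 1.36×10⁻¹⁵
R = (1.34×10⁻⁶)² / 1.36×10⁻¹⁵ = 1.32×10³ Ω = 1.32 kΩ

1.32 kΩ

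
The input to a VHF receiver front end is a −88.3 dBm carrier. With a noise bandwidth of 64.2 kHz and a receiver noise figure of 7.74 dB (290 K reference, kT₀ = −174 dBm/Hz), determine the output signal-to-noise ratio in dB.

29.9 dB

Noise floor: N = −174 + 10 log₁₀(B) + NF
10 log₁₀(6.42×10⁴) = 48.08 dB
N = −174 + 48.08 + 7.74 = −118.18 dBm
SNR = P_sig − N = −88.3 − (−118.18) = 29.88 dB → 29.9 dB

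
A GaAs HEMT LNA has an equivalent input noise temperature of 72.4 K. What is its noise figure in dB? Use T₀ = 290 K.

F = 1 + T_e/T₀ = 1 + 72.4/290 = 1.24966
NF = 10 log₁₀(1.24966) = 0.968 dB

0.968 dB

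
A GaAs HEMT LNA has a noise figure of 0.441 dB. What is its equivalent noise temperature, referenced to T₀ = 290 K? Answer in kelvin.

31.0 K

F = 10^(0.441/10) = 1.10688
T_e = (F − 1)·T₀ = (1.10688 − 1) × 290 = 31.0 K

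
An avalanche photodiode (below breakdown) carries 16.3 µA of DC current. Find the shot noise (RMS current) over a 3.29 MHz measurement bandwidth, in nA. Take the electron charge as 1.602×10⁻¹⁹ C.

4.15 nA

I_n = √(2qI·B)
2qI·B = 2 × 1.602×10⁻¹⁹ × 1.63×10⁻⁵ × 3.29×10⁶ = 1.72×10⁻¹⁷ A²
I_n = √(1.72×10⁻¹⁷) = 4.15×10⁻⁹ A = 4.15 nA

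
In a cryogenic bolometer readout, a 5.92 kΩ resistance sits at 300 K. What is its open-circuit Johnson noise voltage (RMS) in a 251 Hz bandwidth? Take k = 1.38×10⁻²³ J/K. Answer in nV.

157 nV

V_n = √(4kTRB)
4kTRB = 4 × 1.38×10⁻²³ × 300 × 5.92×10³ × 2.51×10² = 2.46×10⁻¹⁴ V²
V_n = √(2.46×10⁻¹⁴) = 1.57×10⁻⁷ V = 157 nV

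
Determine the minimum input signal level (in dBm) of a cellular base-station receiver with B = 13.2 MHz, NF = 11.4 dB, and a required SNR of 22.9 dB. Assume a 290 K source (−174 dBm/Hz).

Sensitivity = −174 + 10 log₁₀(B) + NF + SNR_min
= −174 + 71.21 + 11.4 + 22.9
= −68.49 dBm → −68.5 dBm

−68.5 dBm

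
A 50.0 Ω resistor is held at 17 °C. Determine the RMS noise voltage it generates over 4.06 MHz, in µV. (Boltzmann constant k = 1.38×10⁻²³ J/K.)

1.80 µV

T = 17 °C + 273.15 = 290.15 K
V_n = √(4kTRB)
4kTRB = 4 × 1.38×10⁻²³ × 290.15 × 5.00×10¹ × 4.06×10⁶ = 3.25×10⁻¹² V²
V_n = √(3.25×10⁻¹²) = 1.80×10⁻⁶ V = 1.80 µV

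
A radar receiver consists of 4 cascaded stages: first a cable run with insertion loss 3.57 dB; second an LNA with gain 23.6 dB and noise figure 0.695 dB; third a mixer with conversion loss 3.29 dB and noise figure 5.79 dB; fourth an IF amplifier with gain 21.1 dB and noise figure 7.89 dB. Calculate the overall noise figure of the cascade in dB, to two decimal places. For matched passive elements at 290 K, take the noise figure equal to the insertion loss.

Convert to linear (a loss of L dB is a gain of −L dB): F_i = 10^(NF_i/10), G_i = 10^(G_i,dB/10)
  Stage 1: F_1 = 10^(3.57/10) = 2.275, G_1 = 10^(−3.57/10) = 0.4395
  Stage 2: F_2 = 10^(0.695/10) = 1.174, G_2 = 10^(23.6/10) = 229.1
  Stage 3: F_3 = 10^(5.79/10) = 3.793, G_3 = 10^(−3.29/10) = 0.4688
  Stage 4: F_4 = 10^(7.89/10) = 6.152, G_4 = 10^(21.1/10) = 128.8
Friis cascade:
  F = 2.275 + (1.174 − 1)/0.4395 + (3.793 − 1)/100.7 + (6.152 − 1)/47.21 = 2.807
NF = 10 log₁₀(2.807) = 4.48 dB

4.48 dB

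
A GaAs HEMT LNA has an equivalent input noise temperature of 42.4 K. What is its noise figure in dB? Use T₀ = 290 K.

0.593 dB

F = 1 + T_e/T₀ = 1 + 42.4/290 = 1.14621
NF = 10 log₁₀(1.14621) = 0.593 dB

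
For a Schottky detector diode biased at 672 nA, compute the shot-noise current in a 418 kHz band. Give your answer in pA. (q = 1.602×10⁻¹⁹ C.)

I_n = √(2qI·B)
2qI·B = 2 × 1.602×10⁻¹⁹ × 6.72×10⁻⁷ × 4.18×10⁵ = 9.00×10⁻²⁰ A²
I_n = √(9.00×10⁻²⁰) = 3.00×10⁻¹⁰ A = 300 pA

300 pA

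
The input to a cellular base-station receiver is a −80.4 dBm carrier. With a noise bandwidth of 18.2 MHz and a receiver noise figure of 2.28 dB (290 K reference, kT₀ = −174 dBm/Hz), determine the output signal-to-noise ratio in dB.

Noise floor: N = −174 + 10 log₁₀(B) + NF
10 log₁₀(1.82×10⁷) = 72.6 dB
N = −174 + 72.6 + 2.28 = −99.12 dBm
SNR = P_sig − N = −80.4 − (−99.12) = 18.72 dB → 18.7 dB

18.7 dB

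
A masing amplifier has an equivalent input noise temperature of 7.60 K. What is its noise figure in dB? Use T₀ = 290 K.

F = 1 + T_e/T₀ = 1 + 7.60/290 = 1.02621
NF = 10 log₁₀(1.02621) = 0.112 dB

0.112 dB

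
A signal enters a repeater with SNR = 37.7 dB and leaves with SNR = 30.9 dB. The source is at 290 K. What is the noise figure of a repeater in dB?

6.8 dB

NF (dB) = SNR_in(dB) − SNR_out(dB) when the source is at T₀
NF = 37.7 − 30.9 = 6.8 dB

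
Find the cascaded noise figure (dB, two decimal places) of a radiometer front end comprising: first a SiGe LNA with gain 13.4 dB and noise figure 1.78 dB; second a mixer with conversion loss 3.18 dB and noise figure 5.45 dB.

Convert to linear (a loss of L dB is a gain of −L dB): F_i = 10^(NF_i/10), G_i = 10^(G_i,dB/10)
  Stage 1: F_1 = 10^(1.78/10) = 1.507, G_1 = 10^(13.4/10) = 21.88
  Stage 2: F_2 = 10^(5.45/10) = 3.508, G_2 = 10^(−3.18/10) = 0.4808
Friis cascade:
  F = 1.507 + (3.508 − 1)/21.88 = 1.621
NF = 10 log₁₀(1.621) = 2.10 dB

2.10 dB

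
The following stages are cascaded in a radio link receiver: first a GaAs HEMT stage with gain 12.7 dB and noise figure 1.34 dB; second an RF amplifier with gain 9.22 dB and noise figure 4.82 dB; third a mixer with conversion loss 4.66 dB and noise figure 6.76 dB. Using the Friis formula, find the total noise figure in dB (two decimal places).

1.75 dB

Convert to linear (a loss of L dB is a gain of −L dB): F_i = 10^(NF_i/10), G_i = 10^(G_i,dB/10)
  Stage 1: F_1 = 10^(1.34/10) = 1.361, G_1 = 10^(12.7/10) = 18.62
  Stage 2: F_2 = 10^(4.82/10) = 3.034, G_2 = 10^(9.22/10) = 8.356
  Stage 3: F_3 = 10^(6.76/10) = 4.742, G_3 = 10^(−4.66/10) = 0.3420
Friis cascade:
  F = 1.361 + (3.034 − 1)/18.62 + (4.742 − 1)/155.6 = 1.495
NF = 10 log₁₀(1.495) = 1.75 dB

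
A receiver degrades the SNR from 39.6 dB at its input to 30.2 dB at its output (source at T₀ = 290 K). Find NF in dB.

NF (dB) = SNR_in(dB) − SNR_out(dB) when the source is at T₀
NF = 39.6 − 30.2 = 9.4 dB

9.4 dB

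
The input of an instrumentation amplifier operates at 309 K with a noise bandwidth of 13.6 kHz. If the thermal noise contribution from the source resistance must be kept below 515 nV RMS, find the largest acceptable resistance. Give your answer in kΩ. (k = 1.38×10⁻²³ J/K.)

1.14 kΩ

Johnson–Nyquist: V_n = √(4kTRB) ⇒ R = V_n² / (4kTB)
4kTB = 4 × 1.38×10⁻²³ × 309 × 1.36×10⁴ = 2.32×10⁻¹⁶
R = (5.15×10⁻⁷)² / 2.32×10⁻¹⁶ = 1.14×10³ Ω = 1.14 kΩ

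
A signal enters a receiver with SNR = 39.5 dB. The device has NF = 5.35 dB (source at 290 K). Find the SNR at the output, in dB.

By definition F = SNR_in/SNR_out, so in dB: SNR_out = SNR_in − NF
SNR_out = 39.5 − 5.35 = 34.15 dB

34.15 dB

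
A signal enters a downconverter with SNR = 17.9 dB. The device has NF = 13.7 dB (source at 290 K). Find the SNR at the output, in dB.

By definition F = SNR_in/SNR_out, so in dB: SNR_out = SNR_in − NF
SNR_out = 17.9 − 13.7 = 4.2 dB

4.2 dB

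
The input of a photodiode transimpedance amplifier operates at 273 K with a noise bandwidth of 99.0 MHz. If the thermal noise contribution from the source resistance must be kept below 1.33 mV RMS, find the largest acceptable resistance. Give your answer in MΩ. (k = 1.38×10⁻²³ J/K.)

1.19 MΩ

Johnson–Nyquist: V_n = √(4kTRB) ⇒ R = V_n² / (4kTB)
4kTB = 4 × 1.38×10⁻²³ × 273 × 9.90×10⁷ = 1.49×10⁻¹²
R = (1.33×10⁻³)² / 1.49×10⁻¹² = 1.19×10⁶ Ω = 1.19 MΩ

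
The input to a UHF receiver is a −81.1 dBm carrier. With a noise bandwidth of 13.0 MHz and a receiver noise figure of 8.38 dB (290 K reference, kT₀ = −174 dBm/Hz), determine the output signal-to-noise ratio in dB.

13.4 dB

Noise floor: N = −174 + 10 log₁₀(B) + NF
10 log₁₀(1.30×10⁷) = 71.14 dB
N = −174 + 71.14 + 8.38 = −94.48 dBm
SNR = P_sig − N = −81.1 − (−94.48) = 13.38 dB → 13.4 dB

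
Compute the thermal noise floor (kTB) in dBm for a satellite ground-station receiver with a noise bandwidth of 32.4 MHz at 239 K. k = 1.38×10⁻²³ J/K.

P_n = kTB = 1.38×10⁻²³ × 239 × 3.24×10⁷ = 1.07×10⁻¹³ W
In dBm: 10 log₁₀(1.07×10⁻¹³ / 10⁻³) = −99.7 dBm

−99.7 dBm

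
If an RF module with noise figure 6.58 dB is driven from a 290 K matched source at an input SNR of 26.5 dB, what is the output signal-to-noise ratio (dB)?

19.92 dB

By definition F = SNR_in/SNR_out, so in dB: SNR_out = SNR_in − NF
SNR_out = 26.5 − 6.58 = 19.92 dB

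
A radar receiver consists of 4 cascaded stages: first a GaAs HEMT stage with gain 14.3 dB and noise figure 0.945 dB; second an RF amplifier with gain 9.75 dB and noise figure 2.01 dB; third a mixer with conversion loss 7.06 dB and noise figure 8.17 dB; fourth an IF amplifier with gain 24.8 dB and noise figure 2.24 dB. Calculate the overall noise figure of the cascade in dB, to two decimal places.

Convert to linear (a loss of L dB is a gain of −L dB): F_i = 10^(NF_i/10), G_i = 10^(G_i,dB/10)
  Stage 1: F_1 = 10^(0.945/10) = 1.243, G_1 = 10^(14.3/10) = 26.92
  Stage 2: F_2 = 10^(2.01/10) = 1.589, G_2 = 10^(9.75/10) = 9.441
  Stage 3: F_3 = 10^(8.17/10) = 6.561, G_3 = 10^(−7.06/10) = 0.1968
  Stage 4: F_4 = 10^(2.24/10) = 1.675, G_4 = 10^(24.8/10) = 302.0
Friis cascade:
  F = 1.243 + (1.589 − 1)/26.92 + (6.561 − 1)/254.1 + (1.675 − 1)/50.00 = 1.300
NF = 10 log₁₀(1.300) = 1.14 dB

1.14 dB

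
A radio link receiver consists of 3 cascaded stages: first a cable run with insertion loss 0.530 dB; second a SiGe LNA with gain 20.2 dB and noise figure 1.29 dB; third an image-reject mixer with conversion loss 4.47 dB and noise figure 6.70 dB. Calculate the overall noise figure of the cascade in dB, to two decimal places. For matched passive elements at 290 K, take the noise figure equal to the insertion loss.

1.93 dB

Convert to linear (a loss of L dB is a gain of −L dB): F_i = 10^(NF_i/10), G_i = 10^(G_i,dB/10)
  Stage 1: F_1 = 10^(0.530/10) = 1.130, G_1 = 10^(−0.530/10) = 0.8851
  Stage 2: F_2 = 10^(1.29/10) = 1.346, G_2 = 10^(20.2/10) = 104.7
  Stage 3: F_3 = 10^(6.70/10) = 4.677, G_3 = 10^(−4.47/10) = 0.3573
Friis cascade:
  F = 1.130 + (1.346 − 1)/0.8851 + (4.677 − 1)/92.68 = 1.560
NF = 10 log₁₀(1.560) = 1.93 dB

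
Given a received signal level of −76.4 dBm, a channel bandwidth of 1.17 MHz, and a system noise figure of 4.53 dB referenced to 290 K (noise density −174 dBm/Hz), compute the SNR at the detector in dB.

32.4 dB

Noise floor: N = −174 + 10 log₁₀(B) + NF
10 log₁₀(1.17×10⁶) = 60.68 dB
N = −174 + 60.68 + 4.53 = −108.79 dBm
SNR = P_sig − N = −76.4 − (−108.79) = 32.39 dB → 32.4 dB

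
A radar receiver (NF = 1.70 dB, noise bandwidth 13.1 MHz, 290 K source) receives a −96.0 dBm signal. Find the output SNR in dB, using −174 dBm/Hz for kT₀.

5.1 dB

Noise floor: N = −174 + 10 log₁₀(B) + NF
10 log₁₀(1.31×10⁷) = 71.17 dB
N = −174 + 71.17 + 1.70 = −101.13 dBm
SNR = P_sig − N = −96.0 − (−101.13) = 5.13 dB → 5.1 dB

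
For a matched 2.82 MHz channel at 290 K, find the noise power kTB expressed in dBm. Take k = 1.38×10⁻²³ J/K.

−109.5 dBm

P_n = kTB = 1.38×10⁻²³ × 290 × 2.82×10⁶ = 1.13×10⁻¹⁴ W
In dBm: 10 log₁₀(1.13×10⁻¹⁴ / 10⁻³) = −109.5 dBm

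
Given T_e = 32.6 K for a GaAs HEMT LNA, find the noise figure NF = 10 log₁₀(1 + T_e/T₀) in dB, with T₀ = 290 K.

0.463 dB

F = 1 + T_e/T₀ = 1 + 32.6/290 = 1.11241
NF = 10 log₁₀(1.11241) = 0.463 dB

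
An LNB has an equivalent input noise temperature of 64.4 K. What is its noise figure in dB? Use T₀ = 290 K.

F = 1 + T_e/T₀ = 1 + 64.4/290 = 1.22207
NF = 10 log₁₀(1.22207) = 0.871 dB

0.871 dB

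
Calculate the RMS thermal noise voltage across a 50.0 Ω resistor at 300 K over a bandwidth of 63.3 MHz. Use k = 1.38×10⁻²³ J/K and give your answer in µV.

7.24 µV

V_n = √(4kTRB)
4kTRB = 4 × 1.38×10⁻²³ × 300 × 5.00×10¹ × 6.33×10⁷ = 5.24×10⁻¹¹ V²
V_n = √(5.24×10⁻¹¹) = 7.24×10⁻⁶ V = 7.24 µV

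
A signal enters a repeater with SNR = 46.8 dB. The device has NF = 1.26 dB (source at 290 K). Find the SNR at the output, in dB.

By definition F = SNR_in/SNR_out, so in dB: SNR_out = SNR_in − NF
SNR_out = 46.8 − 1.26 = 45.54 dB

45.54 dB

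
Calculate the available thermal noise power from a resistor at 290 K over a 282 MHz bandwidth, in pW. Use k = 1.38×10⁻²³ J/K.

P_n = kTB = 1.38×10⁻²³ × 290 × 2.82×10⁸ = 1.13×10⁻¹² W = 1.13 pW

1.13 pW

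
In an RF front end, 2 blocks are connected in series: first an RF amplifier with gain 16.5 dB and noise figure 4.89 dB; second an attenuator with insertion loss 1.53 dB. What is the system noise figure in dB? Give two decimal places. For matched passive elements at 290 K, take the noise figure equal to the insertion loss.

4.90 dB

Convert to linear (a loss of L dB is a gain of −L dB): F_i = 10^(NF_i/10), G_i = 10^(G_i,dB/10)
  Stage 1: F_1 = 10^(4.89/10) = 3.083, G_1 = 10^(16.5/10) = 44.67
  Stage 2: F_2 = 10^(1.53/10) = 1.422, G_2 = 10^(−1.53/10) = 0.7031
Friis cascade:
  F = 3.083 + (1.422 − 1)/44.67 = 3.093
NF = 10 log₁₀(3.093) = 4.90 dB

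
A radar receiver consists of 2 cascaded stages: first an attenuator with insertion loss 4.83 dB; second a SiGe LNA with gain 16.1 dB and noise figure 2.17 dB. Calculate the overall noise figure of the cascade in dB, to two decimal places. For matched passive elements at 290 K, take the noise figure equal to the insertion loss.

7.00 dB

Convert to linear (a loss of L dB is a gain of −L dB): F_i = 10^(NF_i/10), G_i = 10^(G_i,dB/10)
  Stage 1: F_1 = 10^(4.83/10) = 3.041, G_1 = 10^(−4.83/10) = 0.3289
  Stage 2: F_2 = 10^(2.17/10) = 1.648, G_2 = 10^(16.1/10) = 40.74
Friis cascade:
  F = 3.041 + (1.648 − 1)/0.3289 = 5.012
NF = 10 log₁₀(5.012) = 7.00 dB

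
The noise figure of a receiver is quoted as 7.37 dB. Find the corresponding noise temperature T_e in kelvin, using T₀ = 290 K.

1293 K

F = 10^(7.37/10) = 5.45758
T_e = (F − 1)·T₀ = (5.45758 − 1) × 290 = 1293 K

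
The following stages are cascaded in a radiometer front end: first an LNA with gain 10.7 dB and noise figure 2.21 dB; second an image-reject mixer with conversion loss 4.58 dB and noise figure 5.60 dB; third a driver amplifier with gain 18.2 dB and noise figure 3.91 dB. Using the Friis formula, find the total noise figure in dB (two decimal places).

Convert to linear (a loss of L dB is a gain of −L dB): F_i = 10^(NF_i/10), G_i = 10^(G_i,dB/10)
  Stage 1: F_1 = 10^(2.21/10) = 1.663, G_1 = 10^(10.7/10) = 11.75
  Stage 2: F_2 = 10^(5.60/10) = 3.631, G_2 = 10^(−4.58/10) = 0.3483
  Stage 3: F_3 = 10^(3.91/10) = 2.460, G_3 = 10^(18.2/10) = 66.07
Friis cascade:
  F = 1.663 + (3.631 − 1)/11.75 + (2.460 − 1)/4.093 = 2.244
NF = 10 log₁₀(2.244) = 3.51 dB

3.51 dB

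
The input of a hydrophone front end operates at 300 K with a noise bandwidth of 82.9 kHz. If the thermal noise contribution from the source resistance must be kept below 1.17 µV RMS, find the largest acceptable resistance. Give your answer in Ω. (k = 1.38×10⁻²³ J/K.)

997 Ω

Johnson–Nyquist: V_n = √(4kTRB) ⇒ R = V_n² / (4kTB)
4kTB = 4 × 1.38×10⁻²³ × 300 × 8.29×10⁴ = 1.37×10⁻¹⁵
R = (1.17×10⁻⁶)² / 1.37×10⁻¹⁵ = 9.97×10² Ω = 997 Ω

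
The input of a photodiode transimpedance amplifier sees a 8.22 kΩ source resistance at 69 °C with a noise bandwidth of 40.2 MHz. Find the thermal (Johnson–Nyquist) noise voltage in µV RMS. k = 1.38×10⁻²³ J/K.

79.0 µV

T = 69 °C + 273.15 = 342.15 K
V_n = √(4kTRB)
4kTRB = 4 × 1.38×10⁻²³ × 342.15 × 8.22×10³ × 4.02×10⁷ = 6.24×10⁻⁹ V²
V_n = √(6.24×10⁻⁹) = 7.90×10⁻⁵ V = 79.0 µV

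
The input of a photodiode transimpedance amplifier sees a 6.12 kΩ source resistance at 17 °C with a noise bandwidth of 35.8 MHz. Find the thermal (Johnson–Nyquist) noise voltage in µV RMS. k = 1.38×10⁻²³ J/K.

59.2 µV

T = 17 °C + 273.15 = 290.15 K
V_n = √(4kTRB)
4kTRB = 4 × 1.38×10⁻²³ × 290.15 × 6.12×10³ × 3.58×10⁷ = 3.51×10⁻⁹ V²
V_n = √(3.51×10⁻⁹) = 5.92×10⁻⁵ V = 59.2 µV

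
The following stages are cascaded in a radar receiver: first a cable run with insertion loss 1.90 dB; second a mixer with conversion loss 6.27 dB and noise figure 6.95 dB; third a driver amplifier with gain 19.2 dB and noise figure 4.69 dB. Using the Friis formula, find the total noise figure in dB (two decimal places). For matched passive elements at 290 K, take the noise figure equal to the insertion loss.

13.10 dB

Convert to linear (a loss of L dB is a gain of −L dB): F_i = 10^(NF_i/10), G_i = 10^(G_i,dB/10)
  Stage 1: F_1 = 10^(1.90/10) = 1.549, G_1 = 10^(−1.90/10) = 0.6457
  Stage 2: F_2 = 10^(6.95/10) = 4.955, G_2 = 10^(−6.27/10) = 0.2360
  Stage 3: F_3 = 10^(4.69/10) = 2.944, G_3 = 10^(19.2/10) = 83.18
Friis cascade:
  F = 1.549 + (4.955 − 1)/0.6457 + (2.944 − 1)/0.1524 = 20.43
NF = 10 log₁₀(20.43) = 13.10 dB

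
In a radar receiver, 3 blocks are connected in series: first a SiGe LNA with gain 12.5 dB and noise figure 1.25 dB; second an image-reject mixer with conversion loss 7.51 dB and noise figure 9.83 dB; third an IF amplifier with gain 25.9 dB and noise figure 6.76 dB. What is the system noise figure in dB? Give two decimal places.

4.78 dB

Convert to linear (a loss of L dB is a gain of −L dB): F_i = 10^(NF_i/10), G_i = 10^(G_i,dB/10)
  Stage 1: F_1 = 10^(1.25/10) = 1.334, G_1 = 10^(12.5/10) = 17.78
  Stage 2: F_2 = 10^(9.83/10) = 9.616, G_2 = 10^(−7.51/10) = 0.1774
  Stage 3: F_3 = 10^(6.76/10) = 4.742, G_3 = 10^(25.9/10) = 389.0
Friis cascade:
  F = 1.334 + (9.616 − 1)/17.78 + (4.742 − 1)/3.155 = 3.004
NF = 10 log₁₀(3.004) = 4.78 dB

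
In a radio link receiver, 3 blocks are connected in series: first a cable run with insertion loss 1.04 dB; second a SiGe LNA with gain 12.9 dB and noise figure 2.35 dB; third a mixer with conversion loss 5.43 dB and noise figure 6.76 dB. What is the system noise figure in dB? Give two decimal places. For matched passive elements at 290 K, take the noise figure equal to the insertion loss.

Convert to linear (a loss of L dB is a gain of −L dB): F_i = 10^(NF_i/10), G_i = 10^(G_i,dB/10)
  Stage 1: F_1 = 10^(1.04/10) = 1.271, G_1 = 10^(−1.04/10) = 0.7870
  Stage 2: F_2 = 10^(2.35/10) = 1.718, G_2 = 10^(12.9/10) = 19.50
  Stage 3: F_3 = 10^(6.76/10) = 4.742, G_3 = 10^(−5.43/10) = 0.2864
Friis cascade:
  F = 1.271 + (1.718 − 1)/0.7870 + (4.742 − 1)/15.35 = 2.427
NF = 10 log₁₀(2.427) = 3.85 dB

3.85 dB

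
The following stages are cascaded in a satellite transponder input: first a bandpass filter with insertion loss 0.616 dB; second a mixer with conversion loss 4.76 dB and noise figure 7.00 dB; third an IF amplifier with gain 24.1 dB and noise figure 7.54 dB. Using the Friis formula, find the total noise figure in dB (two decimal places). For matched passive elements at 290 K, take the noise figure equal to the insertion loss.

13.40 dB

Convert to linear (a loss of L dB is a gain of −L dB): F_i = 10^(NF_i/10), G_i = 10^(G_i,dB/10)
  Stage 1: F_1 = 10^(0.616/10) = 1.152, G_1 = 10^(−0.616/10) = 0.8678
  Stage 2: F_2 = 10^(7.00/10) = 5.012, G_2 = 10^(−4.76/10) = 0.3342
  Stage 3: F_3 = 10^(7.54/10) = 5.675, G_3 = 10^(24.1/10) = 257.0
Friis cascade:
  F = 1.152 + (5.012 − 1)/0.8678 + (5.675 − 1)/0.2900 = 21.90
NF = 10 log₁₀(21.90) = 13.40 dB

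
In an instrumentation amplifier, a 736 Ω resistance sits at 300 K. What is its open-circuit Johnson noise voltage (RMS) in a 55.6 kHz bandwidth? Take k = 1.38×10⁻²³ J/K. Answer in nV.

823 nV

V_n = √(4kTRB)
4kTRB = 4 × 1.38×10⁻²³ × 300 × 7.36×10² × 5.56×10⁴ = 6.78×10⁻¹³ V²
V_n = √(6.78×10⁻¹³) = 8.23×10⁻⁷ V = 823 nV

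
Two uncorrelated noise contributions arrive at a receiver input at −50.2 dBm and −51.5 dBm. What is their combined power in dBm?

−47.8 dBm

Convert to linear, add, convert back:
P₁ = 9.55×10⁻⁹ W, P₂ = 7.08×10⁻⁹ W
P_tot = 1.66×10⁻⁸ W → 10 log₁₀(P_tot / 10⁻³) = −47.8 dBm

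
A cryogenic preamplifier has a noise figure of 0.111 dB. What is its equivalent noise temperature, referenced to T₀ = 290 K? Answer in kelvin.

F = 10^(0.111/10) = 1.02589
T_e = (F − 1)·T₀ = (1.02589 − 1) × 290 = 7.51 K

7.51 K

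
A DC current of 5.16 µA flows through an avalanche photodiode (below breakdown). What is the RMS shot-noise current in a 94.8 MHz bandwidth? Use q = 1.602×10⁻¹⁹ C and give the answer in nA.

12.5 nA

I_n = √(2qI·B)
2qI·B = 2 × 1.602×10⁻¹⁹ × 5.16×10⁻⁶ × 9.48×10⁷ = 1.57×10⁻¹⁶ A²
I_n = √(1.57×10⁻¹⁶) = 1.25×10⁻⁸ A = 12.5 nA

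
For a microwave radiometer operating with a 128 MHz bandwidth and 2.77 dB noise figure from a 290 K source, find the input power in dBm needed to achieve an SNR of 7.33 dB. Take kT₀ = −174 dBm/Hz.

Sensitivity = −174 + 10 log₁₀(B) + NF + SNR_min
= −174 + 81.07 + 2.77 + 7.33
= −82.83 dBm → −82.8 dBm

−82.8 dBm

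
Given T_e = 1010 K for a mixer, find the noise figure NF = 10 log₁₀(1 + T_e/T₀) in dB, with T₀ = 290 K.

F = 1 + T_e/T₀ = 1 + 1010/290 = 4.48276
NF = 10 log₁₀(4.48276) = 6.52 dB

6.52 dB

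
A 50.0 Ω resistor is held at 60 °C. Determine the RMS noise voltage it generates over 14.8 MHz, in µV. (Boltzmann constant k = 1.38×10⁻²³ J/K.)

T = 60 °C + 273.15 = 333.15 K
V_n = √(4kTRB)
4kTRB = 4 × 1.38×10⁻²³ × 333.15 × 5.00×10¹ × 1.48×10⁷ = 1.36×10⁻¹¹ V²
V_n = √(1.36×10⁻¹¹) = 3.69×10⁻⁶ V = 3.69 µV

3.69 µV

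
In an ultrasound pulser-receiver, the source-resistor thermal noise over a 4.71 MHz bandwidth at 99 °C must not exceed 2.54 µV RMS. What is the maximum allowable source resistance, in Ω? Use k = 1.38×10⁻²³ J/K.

T = 99 °C + 273.15 = 372.15 K
Johnson–Nyquist: V_n = √(4kTRB) ⇒ R = V_n² / (4kTB)
4kTB = 4 × 1.38×10⁻²³ × 372.15 × 4.71×10⁶ = 9.68×10⁻¹⁴
R = (2.54×10⁻⁶)² / 9.68×10⁻¹⁴ = 6.67×10¹ Ω = 66.7 Ω

66.7 Ω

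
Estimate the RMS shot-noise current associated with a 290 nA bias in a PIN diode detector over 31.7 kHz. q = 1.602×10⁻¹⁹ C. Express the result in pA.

I_n = √(2qI·B)
2qI·B = 2 × 1.602×10⁻¹⁹ × 2.90×10⁻⁷ × 3.17×10⁴ = 2.95×10⁻²¹ A²
I_n = √(2.95×10⁻²¹) = 5.43×10⁻¹¹ A = 54.3 pA

54.3 pA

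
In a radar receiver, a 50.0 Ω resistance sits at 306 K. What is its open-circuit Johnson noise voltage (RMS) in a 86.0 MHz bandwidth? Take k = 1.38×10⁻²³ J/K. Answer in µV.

8.52 µV

V_n = √(4kTRB)
4kTRB = 4 × 1.38×10⁻²³ × 306 × 5.00×10¹ × 8.60×10⁷ = 7.26×10⁻¹¹ V²
V_n = √(7.26×10⁻¹¹) = 8.52×10⁻⁶ V = 8.52 µV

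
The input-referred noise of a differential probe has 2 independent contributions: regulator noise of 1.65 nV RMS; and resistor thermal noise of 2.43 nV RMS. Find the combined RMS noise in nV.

2.94 nV

Uncorrelated sources add in power (mean-square): V_tot = √(ΣV_i²)
V_tot = √[(1.65×10⁻⁹)² + (2.43×10⁻⁹)²] = 2.94×10⁻⁹ V = 2.94 nV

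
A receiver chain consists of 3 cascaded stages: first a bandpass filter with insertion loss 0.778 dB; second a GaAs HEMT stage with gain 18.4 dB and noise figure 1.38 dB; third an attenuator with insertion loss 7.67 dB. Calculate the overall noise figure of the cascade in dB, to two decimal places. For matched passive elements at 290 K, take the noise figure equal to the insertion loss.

2.37 dB

Convert to linear (a loss of L dB is a gain of −L dB): F_i = 10^(NF_i/10), G_i = 10^(G_i,dB/10)
  Stage 1: F_1 = 10^(0.778/10) = 1.196, G_1 = 10^(−0.778/10) = 0.8360
  Stage 2: F_2 = 10^(1.38/10) = 1.374, G_2 = 10^(18.4/10) = 69.18
  Stage 3: F_3 = 10^(7.67/10) = 5.848, G_3 = 10^(−7.67/10) = 0.1710
Friis cascade:
  F = 1.196 + (1.374 − 1)/0.8360 + (5.848 − 1)/57.84 = 1.727
NF = 10 log₁₀(1.727) = 2.37 dB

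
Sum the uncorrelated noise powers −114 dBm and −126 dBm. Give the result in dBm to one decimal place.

−113.7 dBm

Convert to linear, add, convert back:
P₁ = 3.98×10⁻¹⁵ W, P₂ = 2.51×10⁻¹⁶ W
P_tot = 4.23×10⁻¹⁵ W → 10 log₁₀(P_tot / 10⁻³) = −113.7 dBm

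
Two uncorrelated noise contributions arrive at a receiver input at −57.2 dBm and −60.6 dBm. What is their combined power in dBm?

−55.6 dBm

Convert to linear, add, convert back:
P₁ = 1.91×10⁻⁹ W, P₂ = 8.71×10⁻¹⁰ W
P_tot = 2.78×10⁻⁹ W → 10 log₁₀(P_tot / 10⁻³) = −55.6 dBm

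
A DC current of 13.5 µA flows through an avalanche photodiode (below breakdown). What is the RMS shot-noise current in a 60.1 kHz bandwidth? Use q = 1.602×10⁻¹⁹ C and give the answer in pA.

510 pA

I_n = √(2qI·B)
2qI·B = 2 × 1.602×10⁻¹⁹ × 1.35×10⁻⁵ × 6.01×10⁴ = 2.60×10⁻¹⁹ A²
I_n = √(2.60×10⁻¹⁹) = 5.10×10⁻¹⁰ A = 510 pA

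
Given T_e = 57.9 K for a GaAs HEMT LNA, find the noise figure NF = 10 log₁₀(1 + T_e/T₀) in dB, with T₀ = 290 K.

F = 1 + T_e/T₀ = 1 + 57.9/290 = 1.19966
NF = 10 log₁₀(1.19966) = 0.791 dB

0.791 dB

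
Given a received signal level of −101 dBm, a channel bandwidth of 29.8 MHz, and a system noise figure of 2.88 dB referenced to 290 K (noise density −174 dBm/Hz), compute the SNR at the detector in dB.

−4.6 dB

Noise floor: N = −174 + 10 log₁₀(B) + NF
10 log₁₀(2.98×10⁷) = 74.74 dB
N = −174 + 74.74 + 2.88 = −96.38 dBm
SNR = P_sig − N = −101 − (−96.38) = −4.62 dB → −4.6 dB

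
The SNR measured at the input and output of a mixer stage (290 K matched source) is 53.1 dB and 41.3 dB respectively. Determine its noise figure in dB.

11.8 dB

NF (dB) = SNR_in(dB) − SNR_out(dB) when the source is at T₀
NF = 53.1 − 41.3 = 11.8 dB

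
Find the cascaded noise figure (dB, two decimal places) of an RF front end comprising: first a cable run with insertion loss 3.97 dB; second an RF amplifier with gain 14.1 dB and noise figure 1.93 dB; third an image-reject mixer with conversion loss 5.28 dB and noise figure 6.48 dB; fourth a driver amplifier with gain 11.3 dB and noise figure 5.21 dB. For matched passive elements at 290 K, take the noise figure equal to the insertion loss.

Convert to linear (a loss of L dB is a gain of −L dB): F_i = 10^(NF_i/10), G_i = 10^(G_i,dB/10)
  Stage 1: F_1 = 10^(3.97/10) = 2.495, G_1 = 10^(−3.97/10) = 0.4009
  Stage 2: F_2 = 10^(1.93/10) = 1.560, G_2 = 10^(14.1/10) = 25.70
  Stage 3: F_3 = 10^(6.48/10) = 4.446, G_3 = 10^(−5.28/10) = 0.2965
  Stage 4: F_4 = 10^(5.21/10) = 3.319, G_4 = 10^(11.3/10) = 13.49
Friis cascade:
  F = 2.495 + (1.560 − 1)/0.4009 + (4.446 − 1)/10.30 + (3.319 − 1)/3.055 = 4.984
NF = 10 log₁₀(4.984) = 6.98 dB

6.98 dB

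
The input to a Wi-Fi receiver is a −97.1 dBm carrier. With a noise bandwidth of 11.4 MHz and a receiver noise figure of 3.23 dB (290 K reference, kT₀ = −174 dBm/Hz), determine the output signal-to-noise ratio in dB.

Noise floor: N = −174 + 10 log₁₀(B) + NF
10 log₁₀(1.14×10⁷) = 70.57 dB
N = −174 + 70.57 + 3.23 = −100.20 dBm
SNR = P_sig − N = −97.1 − (−100.20) = 3.10 dB → 3.1 dB

3.1 dB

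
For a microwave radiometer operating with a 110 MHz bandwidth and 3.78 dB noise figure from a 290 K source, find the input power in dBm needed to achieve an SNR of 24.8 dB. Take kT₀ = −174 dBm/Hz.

−65.0 dBm

Sensitivity = −174 + 10 log₁₀(B) + NF + SNR_min
= −174 + 80.41 + 3.78 + 24.8
= −65.01 dBm → −65.0 dBm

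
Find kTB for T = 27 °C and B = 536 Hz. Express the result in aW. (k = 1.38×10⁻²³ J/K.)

2.22 aW

T = 27 °C + 273.15 = 300.15 K
P_n = kTB = 1.38×10⁻²³ × 300.15 × 5.36×10² = 2.22×10⁻¹⁸ W = 2.22 aW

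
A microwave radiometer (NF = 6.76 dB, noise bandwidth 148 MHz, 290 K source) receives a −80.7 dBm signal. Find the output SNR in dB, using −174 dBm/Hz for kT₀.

Noise floor: N = −174 + 10 log₁₀(B) + NF
10 log₁₀(1.48×10⁸) = 81.7 dB
N = −174 + 81.7 + 6.76 = −85.54 dBm
SNR = P_sig − N = −80.7 − (−85.54) = 4.84 dB → 4.8 dB

4.8 dB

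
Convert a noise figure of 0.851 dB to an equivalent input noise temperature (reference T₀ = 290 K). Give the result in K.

62.8 K

F = 10^(0.851/10) = 1.21647
T_e = (F − 1)·T₀ = (1.21647 − 1) × 290 = 62.8 K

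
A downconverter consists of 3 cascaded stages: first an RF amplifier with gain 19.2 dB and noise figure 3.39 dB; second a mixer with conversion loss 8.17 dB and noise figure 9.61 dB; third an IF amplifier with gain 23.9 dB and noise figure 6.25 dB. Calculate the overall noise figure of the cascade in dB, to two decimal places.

4.04 dB

Convert to linear (a loss of L dB is a gain of −L dB): F_i = 10^(NF_i/10), G_i = 10^(G_i,dB/10)
  Stage 1: F_1 = 10^(3.39/10) = 2.183, G_1 = 10^(19.2/10) = 83.18
  Stage 2: F_2 = 10^(9.61/10) = 9.141, G_2 = 10^(−8.17/10) = 0.1524
  Stage 3: F_3 = 10^(6.25/10) = 4.217, G_3 = 10^(23.9/10) = 245.5
Friis cascade:
  F = 2.183 + (9.141 − 1)/83.18 + (4.217 − 1)/12.68 = 2.534
NF = 10 log₁₀(2.534) = 4.04 dB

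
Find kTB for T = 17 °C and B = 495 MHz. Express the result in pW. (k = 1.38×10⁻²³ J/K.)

T = 17 °C + 273.15 = 290.15 K
P_n = kTB = 1.38×10⁻²³ × 290.15 × 4.95×10⁸ = 1.98×10⁻¹² W = 1.98 pW

1.98 pW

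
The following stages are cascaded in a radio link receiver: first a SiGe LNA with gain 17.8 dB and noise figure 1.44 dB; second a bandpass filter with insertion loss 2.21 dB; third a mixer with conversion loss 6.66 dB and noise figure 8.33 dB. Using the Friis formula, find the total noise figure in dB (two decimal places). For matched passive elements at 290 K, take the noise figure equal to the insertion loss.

1.94 dB

Convert to linear (a loss of L dB is a gain of −L dB): F_i = 10^(NF_i/10), G_i = 10^(G_i,dB/10)
  Stage 1: F_1 = 10^(1.44/10) = 1.393, G_1 = 10^(17.8/10) = 60.26
  Stage 2: F_2 = 10^(2.21/10) = 1.663, G_2 = 10^(−2.21/10) = 0.6012
  Stage 3: F_3 = 10^(8.33/10) = 6.808, G_3 = 10^(−6.66/10) = 0.2158
Friis cascade:
  F = 1.393 + (1.663 − 1)/60.26 + (6.808 − 1)/36.22 = 1.564
NF = 10 log₁₀(1.564) = 1.94 dB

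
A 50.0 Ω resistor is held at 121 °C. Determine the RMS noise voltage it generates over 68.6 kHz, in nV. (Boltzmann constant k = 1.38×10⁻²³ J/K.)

T = 121 °C + 273.15 = 394.15 K
V_n = √(4kTRB)
4kTRB = 4 × 1.38×10⁻²³ × 394.15 × 5.00×10¹ × 6.86×10⁴ = 7.46×10⁻¹⁴ V²
V_n = √(7.46×10⁻¹⁴) = 2.73×10⁻⁷ V = 273 nV

273 nV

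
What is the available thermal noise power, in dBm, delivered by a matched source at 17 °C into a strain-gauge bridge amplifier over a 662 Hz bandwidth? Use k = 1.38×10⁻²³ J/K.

T = 17 °C + 273.15 = 290.15 K
P_n = kTB = 1.38×10⁻²³ × 290.15 × 6.62×10² = 2.65×10⁻¹⁸ W
In dBm: 10 log₁₀(2.65×10⁻¹⁸ / 10⁻³) = −145.8 dBm

−145.8 dBm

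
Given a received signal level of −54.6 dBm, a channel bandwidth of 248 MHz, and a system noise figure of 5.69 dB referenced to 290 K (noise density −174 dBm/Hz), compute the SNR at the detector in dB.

Noise floor: N = −174 + 10 log₁₀(B) + NF
10 log₁₀(2.48×10⁸) = 83.94 dB
N = −174 + 83.94 + 5.69 = −84.37 dBm
SNR = P_sig − N = −54.6 − (−84.37) = 29.77 dB → 29.8 dB

29.8 dB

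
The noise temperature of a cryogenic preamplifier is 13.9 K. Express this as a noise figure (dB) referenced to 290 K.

F = 1 + T_e/T₀ = 1 + 13.9/290 = 1.04793
NF = 10 log₁₀(1.04793) = 0.203 dB

0.203 dB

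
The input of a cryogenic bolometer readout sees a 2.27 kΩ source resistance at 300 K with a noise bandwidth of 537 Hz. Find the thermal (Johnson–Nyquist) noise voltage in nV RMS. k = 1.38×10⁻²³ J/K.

V_n = √(4kTRB)
4kTRB = 4 × 1.38×10⁻²³ × 300 × 2.27×10³ × 5.37×10² = 2.02×10⁻¹⁴ V²
V_n = √(2.02×10⁻¹⁴) = 1.42×10⁻⁷ V = 142 nV

142 nV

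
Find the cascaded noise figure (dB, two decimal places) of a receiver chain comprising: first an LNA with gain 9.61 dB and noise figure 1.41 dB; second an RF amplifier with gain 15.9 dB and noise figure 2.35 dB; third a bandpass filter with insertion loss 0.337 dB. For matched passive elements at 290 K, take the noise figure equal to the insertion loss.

Convert to linear (a loss of L dB is a gain of −L dB): F_i = 10^(NF_i/10), G_i = 10^(G_i,dB/10)
  Stage 1: F_1 = 10^(1.41/10) = 1.384, G_1 = 10^(9.61/10) = 9.141
  Stage 2: F_2 = 10^(2.35/10) = 1.718, G_2 = 10^(15.9/10) = 38.90
  Stage 3: F_3 = 10^(0.337/10) = 1.081, G_3 = 10^(−0.337/10) = 0.9253
Friis cascade:
  F = 1.384 + (1.718 − 1)/9.141 + (1.081 − 1)/355.6 = 1.462
NF = 10 log₁₀(1.462) = 1.65 dB

1.65 dB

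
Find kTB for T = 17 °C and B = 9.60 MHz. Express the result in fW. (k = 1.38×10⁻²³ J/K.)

38.4 fW

T = 17 °C + 273.15 = 290.15 K
P_n = kTB = 1.38×10⁻²³ × 290.15 × 9.60×10⁶ = 3.84×10⁻¹⁴ W = 38.4 fW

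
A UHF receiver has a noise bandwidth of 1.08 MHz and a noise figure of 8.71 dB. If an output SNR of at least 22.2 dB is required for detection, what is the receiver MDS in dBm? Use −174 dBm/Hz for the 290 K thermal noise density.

−82.8 dBm

Sensitivity = −174 + 10 log₁₀(B) + NF + SNR_min
= −174 + 60.33 + 8.71 + 22.2
= −82.76 dBm → −82.8 dBm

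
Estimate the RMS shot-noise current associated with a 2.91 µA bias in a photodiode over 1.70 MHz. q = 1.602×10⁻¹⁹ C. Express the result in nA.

I_n = √(2qI·B)
2qI·B = 2 × 1.602×10⁻¹⁹ × 2.91×10⁻⁶ × 1.70×10⁶ = 1.59×10⁻¹⁸ A²
I_n = √(1.59×10⁻¹⁸) = 1.26×10⁻⁹ A = 1.26 nA

1.26 nA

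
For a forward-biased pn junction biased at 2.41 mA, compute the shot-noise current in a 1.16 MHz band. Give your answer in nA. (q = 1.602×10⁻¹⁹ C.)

29.9 nA

I_n = √(2qI·B)
2qI·B = 2 × 1.602×10⁻¹⁹ × 2.41×10⁻³ × 1.16×10⁶ = 8.96×10⁻¹⁶ A²
I_n = √(8.96×10⁻¹⁶) = 2.99×10⁻⁸ A = 29.9 nA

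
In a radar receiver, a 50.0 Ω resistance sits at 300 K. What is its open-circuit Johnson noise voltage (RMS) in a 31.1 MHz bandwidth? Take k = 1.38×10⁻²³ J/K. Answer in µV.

V_n = √(4kTRB)
4kTRB = 4 × 1.38×10⁻²³ × 300 × 5.00×10¹ × 3.11×10⁷ = 2.58×10⁻¹¹ V²
V_n = √(2.58×10⁻¹¹) = 5.07×10⁻⁶ V = 5.07 µV

5.07 µV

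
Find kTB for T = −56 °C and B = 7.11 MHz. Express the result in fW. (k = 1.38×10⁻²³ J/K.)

T = −56 °C + 273.15 = 217.15 K
P_n = kTB = 1.38×10⁻²³ × 217.15 × 7.11×10⁶ = 2.13×10⁻¹⁴ W = 21.3 fW

21.3 fW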